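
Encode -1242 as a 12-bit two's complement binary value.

1. Binary of +1242:  010011011010
2. Invert bits:     101100100101
3. Add 1:           101100100110

Answer: 101100100110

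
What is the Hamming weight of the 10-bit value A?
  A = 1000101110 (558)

1000101110
1-bits at positions (from bit 0 = LSB): 1, 2, 3, 5, 9
Count = 5

Answer: 5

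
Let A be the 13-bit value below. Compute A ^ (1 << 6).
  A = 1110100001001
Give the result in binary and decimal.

Mask = 1 << 6 = 0000001000000
Bit 6 of A is 0; XOR with the mask flips it to 1.
  1110100001001
^ 0000001000000
---------------
  1110101001001

Answer: 1110101001001 (7497)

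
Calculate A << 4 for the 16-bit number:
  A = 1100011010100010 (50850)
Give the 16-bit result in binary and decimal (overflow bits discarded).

Shift left by 4: drop the top 4 bit(s), append 4 zero(s) on the right.
  1100011010100010  ->  discard [1100], keep [011010100010], append 0000
= 0110101000100000

Answer: 0110101000100000 (27168)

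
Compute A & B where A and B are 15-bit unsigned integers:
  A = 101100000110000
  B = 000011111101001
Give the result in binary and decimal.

Apply & to each column (1 only where both bits are 1):
  101100000110000
& 000011111101001
-----------------
  000000000100000

Answer: 000000000100000 (32)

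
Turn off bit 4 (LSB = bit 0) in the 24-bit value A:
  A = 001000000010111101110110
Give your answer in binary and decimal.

Mask = ~(1 << 4) = 111111111111111111101111
Bit 4 of A is 1, so AND-ing with the mask clears it to 0.
  001000000010111101110110
& 111111111111111111101111
--------------------------
  001000000010111101100110

Answer: 001000000010111101100110 (2109286)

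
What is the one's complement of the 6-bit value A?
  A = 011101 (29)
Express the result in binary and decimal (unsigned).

Flip each bit (0->1, 1->0):
  011101
  100010

Answer: 100010 (34)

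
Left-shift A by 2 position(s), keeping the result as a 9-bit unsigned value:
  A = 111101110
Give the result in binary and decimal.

Shift left by 2: drop the top 2 bit(s), append 2 zero(s) on the right.
  111101110  ->  discard [11], keep [1101110], append 00
= 110111000

Answer: 110111000 (440)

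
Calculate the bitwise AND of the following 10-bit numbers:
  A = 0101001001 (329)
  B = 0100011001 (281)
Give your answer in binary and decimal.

Apply & to each column (1 only where both bits are 1):
  0101001001
& 0100011001
------------
  0100001001

Answer: 0100001001 (265)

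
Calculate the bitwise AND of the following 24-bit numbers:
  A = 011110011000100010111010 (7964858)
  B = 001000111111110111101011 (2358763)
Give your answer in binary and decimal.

Apply & to each column (1 only where both bits are 1):
  011110011000100010111010
& 001000111111110111101011
--------------------------
  001000011000100010101010

Answer: 001000011000100010101010 (2197674)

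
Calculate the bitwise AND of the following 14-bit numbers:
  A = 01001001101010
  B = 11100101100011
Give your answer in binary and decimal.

Apply & to each column (1 only where both bits are 1):
  01001001101010
& 11100101100011
----------------
  01000001100010

Answer: 01000001100010 (4194)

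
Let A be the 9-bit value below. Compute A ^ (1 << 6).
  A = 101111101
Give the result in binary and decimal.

Mask = 1 << 6 = 001000000
Bit 6 of A is 1; XOR with the mask flips it to 0.
  101111101
^ 001000000
-----------
  100111101

Answer: 100111101 (317)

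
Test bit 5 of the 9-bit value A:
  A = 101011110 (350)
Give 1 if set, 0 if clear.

Bit 5 is the 6th from the right.
  101011110
     ^
That bit is 0.

Answer: 0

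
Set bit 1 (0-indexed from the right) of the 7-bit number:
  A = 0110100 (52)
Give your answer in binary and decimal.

Mask = 1 << 1 = 0000010
Bit 1 of A is 0, so OR-ing with the mask flips it to 1.
  0110100
| 0000010
---------
  0110110

Answer: 0110110 (54)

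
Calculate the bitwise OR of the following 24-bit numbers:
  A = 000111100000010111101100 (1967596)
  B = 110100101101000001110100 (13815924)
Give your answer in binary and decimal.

Apply | to each column (1 where either bit is 1):
  000111100000010111101100
| 110100101101000001110100
--------------------------
  110111101101010111111100

Answer: 110111101101010111111100 (14603772)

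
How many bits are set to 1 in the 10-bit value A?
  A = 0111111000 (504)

0111111000
1-bits at positions (from bit 0 = LSB): 3, 4, 5, 6, 7, 8
Count = 6

Answer: 6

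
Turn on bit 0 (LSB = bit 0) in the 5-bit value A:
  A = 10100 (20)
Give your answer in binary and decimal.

Mask = 1 << 0 = 00001
Bit 0 of A is 0, so OR-ing with the mask flips it to 1.
  10100
| 00001
-------
  10101

Answer: 10101 (21)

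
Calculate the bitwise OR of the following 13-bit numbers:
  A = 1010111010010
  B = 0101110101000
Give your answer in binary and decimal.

Apply | to each column (1 where either bit is 1):
  1010111010010
| 0101110101000
---------------
  1111111111010

Answer: 1111111111010 (8186)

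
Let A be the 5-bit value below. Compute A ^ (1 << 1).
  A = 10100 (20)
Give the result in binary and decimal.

Mask = 1 << 1 = 00010
Bit 1 of A is 0; XOR with the mask flips it to 1.
  10100
^ 00010
-------
  10110

Answer: 10110 (22)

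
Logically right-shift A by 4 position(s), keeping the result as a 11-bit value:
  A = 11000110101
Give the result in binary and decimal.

Logical shift right by 4: drop the bottom 4 bit(s), prepend 4 zero(s) on the left.
  11000110101  ->  keep [1100011], discard [0101], prepend 0000
= 00001100011

Answer: 00001100011 (99)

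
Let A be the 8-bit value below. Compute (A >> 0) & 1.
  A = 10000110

Bit 0 is the 1st from the right.
  10000110
         ^
That bit is 0.

Answer: 0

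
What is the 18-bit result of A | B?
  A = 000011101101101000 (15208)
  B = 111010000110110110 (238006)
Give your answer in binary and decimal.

Apply | to each column (1 where either bit is 1):
  000011101101101000
| 111010000110110110
--------------------
  111011101111111110

Answer: 111011101111111110 (244734)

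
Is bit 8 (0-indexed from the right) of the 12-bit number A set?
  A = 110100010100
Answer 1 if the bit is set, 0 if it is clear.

Bit 8 is the 9th from the right.
  110100010100
     ^
That bit is 1.

Answer: 1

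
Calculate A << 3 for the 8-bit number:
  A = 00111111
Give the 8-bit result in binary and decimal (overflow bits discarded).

Shift left by 3: drop the top 3 bit(s), append 3 zero(s) on the right.
  00111111  ->  discard [001], keep [11111], append 000
= 11111000

Answer: 11111000 (248)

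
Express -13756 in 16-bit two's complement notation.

1. Binary of +13756:  0011010110111100
2. Invert bits:     1100101001000011
3. Add 1:           1100101001000100

Answer: 1100101001000100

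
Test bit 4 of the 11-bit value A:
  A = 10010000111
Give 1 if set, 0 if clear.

Bit 4 is the 5th from the right.
  10010000111
        ^
That bit is 0.

Answer: 0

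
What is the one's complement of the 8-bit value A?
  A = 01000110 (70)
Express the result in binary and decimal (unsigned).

Flip each bit (0->1, 1->0):
  01000110
  10111001

Answer: 10111001 (185)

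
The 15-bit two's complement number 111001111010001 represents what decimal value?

MSB is 1, so the value is negative. Find the magnitude:
1. Invert bits:  000110000101110
2. Add 1:        000110000101111  = 3119
3. Apply sign:   -3119

Answer: -3119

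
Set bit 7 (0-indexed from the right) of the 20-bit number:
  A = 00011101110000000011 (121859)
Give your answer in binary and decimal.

Mask = 1 << 7 = 00000000000010000000
Bit 7 of A is 0, so OR-ing with the mask flips it to 1.
  00011101110000000011
| 00000000000010000000
----------------------
  00011101110010000011

Answer: 00011101110010000011 (121987)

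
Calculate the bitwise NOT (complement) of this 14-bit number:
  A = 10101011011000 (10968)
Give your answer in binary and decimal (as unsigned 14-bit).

Flip each bit (0->1, 1->0):
  10101011011000
  01010100100111

Answer: 01010100100111 (5415)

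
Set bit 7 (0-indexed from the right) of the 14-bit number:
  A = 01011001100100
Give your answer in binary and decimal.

Mask = 1 << 7 = 00000010000000
Bit 7 of A is 0, so OR-ing with the mask flips it to 1.
  01011001100100
| 00000010000000
----------------
  01011011100100

Answer: 01011011100100 (5860)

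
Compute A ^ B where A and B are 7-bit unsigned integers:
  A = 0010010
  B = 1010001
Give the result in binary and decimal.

Apply ^ to each column (1 where bits differ):
  0010010
^ 1010001
---------
  1000011

Answer: 1000011 (67)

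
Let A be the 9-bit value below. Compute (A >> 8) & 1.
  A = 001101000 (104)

Bit 8 is the 9th from the right.
  001101000
  ^
That bit is 0.

Answer: 0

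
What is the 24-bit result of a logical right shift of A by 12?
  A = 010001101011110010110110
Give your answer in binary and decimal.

Logical shift right by 12: drop the bottom 12 bit(s), prepend 12 zero(s) on the left.
  010001101011110010110110  ->  keep [010001101011], discard [110010110110], prepend 000000000000
= 000000000000010001101011

Answer: 000000000000010001101011 (1131)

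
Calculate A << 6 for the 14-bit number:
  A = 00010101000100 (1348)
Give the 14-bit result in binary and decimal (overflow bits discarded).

Shift left by 6: drop the top 6 bit(s), append 6 zero(s) on the right.
  00010101000100  ->  discard [000101], keep [01000100], append 000000
= 01000100000000

Answer: 01000100000000 (4352)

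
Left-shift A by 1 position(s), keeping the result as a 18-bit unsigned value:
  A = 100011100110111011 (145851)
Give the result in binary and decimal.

Shift left by 1: drop the top 1 bit(s), append 1 zero(s) on the right.
  100011100110111011  ->  discard [1], keep [00011100110111011], append 0
= 000111001101110110

Answer: 000111001101110110 (29558)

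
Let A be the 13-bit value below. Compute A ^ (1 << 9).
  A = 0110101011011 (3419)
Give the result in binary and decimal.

Mask = 1 << 9 = 0001000000000
Bit 9 of A is 0; XOR with the mask flips it to 1.
  0110101011011
^ 0001000000000
---------------
  0111101011011

Answer: 0111101011011 (3931)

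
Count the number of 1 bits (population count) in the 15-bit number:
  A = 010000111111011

010000111111011
1-bits at positions (from bit 0 = LSB): 0, 1, 3, 4, 5, 6, 7, 8, 13
Count = 9

Answer: 9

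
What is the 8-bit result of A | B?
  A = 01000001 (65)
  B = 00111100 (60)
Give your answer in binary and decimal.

Apply | to each column (1 where either bit is 1):
  01000001
| 00111100
----------
  01111101

Answer: 01111101 (125)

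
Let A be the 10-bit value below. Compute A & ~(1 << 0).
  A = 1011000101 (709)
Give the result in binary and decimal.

Mask = ~(1 << 0) = 1111111110
Bit 0 of A is 1, so AND-ing with the mask clears it to 0.
  1011000101
& 1111111110
------------
  1011000100

Answer: 1011000100 (708)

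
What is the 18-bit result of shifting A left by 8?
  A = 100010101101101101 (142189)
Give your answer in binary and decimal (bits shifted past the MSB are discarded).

Shift left by 8: drop the top 8 bit(s), append 8 zero(s) on the right.
  100010101101101101  ->  discard [10001010], keep [1101101101], append 00000000
= 110110110100000000

Answer: 110110110100000000 (224512)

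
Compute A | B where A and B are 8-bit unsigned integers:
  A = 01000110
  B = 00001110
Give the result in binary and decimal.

Apply | to each column (1 where either bit is 1):
  01000110
| 00001110
----------
  01001110

Answer: 01001110 (78)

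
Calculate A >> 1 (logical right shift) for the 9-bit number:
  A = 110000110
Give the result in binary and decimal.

Logical shift right by 1: drop the bottom 1 bit(s), prepend 1 zero(s) on the left.
  110000110  ->  keep [11000011], discard [0], prepend 0
= 011000011

Answer: 011000011 (195)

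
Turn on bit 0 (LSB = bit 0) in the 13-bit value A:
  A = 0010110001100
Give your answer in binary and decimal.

Mask = 1 << 0 = 0000000000001
Bit 0 of A is 0, so OR-ing with the mask flips it to 1.
  0010110001100
| 0000000000001
---------------
  0010110001101

Answer: 0010110001101 (1421)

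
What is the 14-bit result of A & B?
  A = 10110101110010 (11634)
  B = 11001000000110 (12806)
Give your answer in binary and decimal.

Apply & to each column (1 only where both bits are 1):
  10110101110010
& 11001000000110
----------------
  10000000000010

Answer: 10000000000010 (8194)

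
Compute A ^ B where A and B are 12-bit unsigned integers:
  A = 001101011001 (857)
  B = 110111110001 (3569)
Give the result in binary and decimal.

Apply ^ to each column (1 where bits differ):
  001101011001
^ 110111110001
--------------
  111010101000

Answer: 111010101000 (3752)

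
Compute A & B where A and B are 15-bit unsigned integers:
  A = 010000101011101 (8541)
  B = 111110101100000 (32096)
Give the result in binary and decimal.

Apply & to each column (1 only where both bits are 1):
  010000101011101
& 111110101100000
-----------------
  010000101000000

Answer: 010000101000000 (8512)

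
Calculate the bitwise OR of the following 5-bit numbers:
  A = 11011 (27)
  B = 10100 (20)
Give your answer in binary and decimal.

Apply | to each column (1 where either bit is 1):
  11011
| 10100
-------
  11111

Answer: 11111 (31)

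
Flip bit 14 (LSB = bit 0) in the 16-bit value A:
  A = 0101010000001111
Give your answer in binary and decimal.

Mask = 1 << 14 = 0100000000000000
Bit 14 of A is 1; XOR with the mask flips it to 0.
  0101010000001111
^ 0100000000000000
------------------
  0001010000001111

Answer: 0001010000001111 (5135)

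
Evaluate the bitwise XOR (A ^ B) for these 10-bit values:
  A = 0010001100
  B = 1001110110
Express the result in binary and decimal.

Apply ^ to each column (1 where bits differ):
  0010001100
^ 1001110110
------------
  1011111010

Answer: 1011111010 (762)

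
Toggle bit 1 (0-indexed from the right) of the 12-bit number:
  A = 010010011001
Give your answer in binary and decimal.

Mask = 1 << 1 = 000000000010
Bit 1 of A is 0; XOR with the mask flips it to 1.
  010010011001
^ 000000000010
--------------
  010010011011

Answer: 010010011011 (1179)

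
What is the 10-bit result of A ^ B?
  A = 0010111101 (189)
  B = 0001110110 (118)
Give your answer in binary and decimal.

Apply ^ to each column (1 where bits differ):
  0010111101
^ 0001110110
------------
  0011001011

Answer: 0011001011 (203)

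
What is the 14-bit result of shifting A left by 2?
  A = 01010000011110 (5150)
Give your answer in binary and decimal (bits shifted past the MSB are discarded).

Shift left by 2: drop the top 2 bit(s), append 2 zero(s) on the right.
  01010000011110  ->  discard [01], keep [010000011110], append 00
= 01000001111000

Answer: 01000001111000 (4216)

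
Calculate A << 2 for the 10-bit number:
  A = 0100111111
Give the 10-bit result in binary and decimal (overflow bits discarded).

Shift left by 2: drop the top 2 bit(s), append 2 zero(s) on the right.
  0100111111  ->  discard [01], keep [00111111], append 00
= 0011111100

Answer: 0011111100 (252)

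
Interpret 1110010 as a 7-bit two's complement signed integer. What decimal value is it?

MSB is 1, so the value is negative. Find the magnitude:
1. Invert bits:  0001101
2. Add 1:        0001110  = 14
3. Apply sign:   -14

Answer: -14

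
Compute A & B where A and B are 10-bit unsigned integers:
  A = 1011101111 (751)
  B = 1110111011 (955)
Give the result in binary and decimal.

Apply & to each column (1 only where both bits are 1):
  1011101111
& 1110111011
------------
  1010101011

Answer: 1010101011 (683)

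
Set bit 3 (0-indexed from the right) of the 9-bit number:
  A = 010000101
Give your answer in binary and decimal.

Mask = 1 << 3 = 000001000
Bit 3 of A is 0, so OR-ing with the mask flips it to 1.
  010000101
| 000001000
-----------
  010001101

Answer: 010001101 (141)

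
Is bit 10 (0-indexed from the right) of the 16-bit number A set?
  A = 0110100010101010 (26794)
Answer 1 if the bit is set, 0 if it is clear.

Bit 10 is the 11th from the right.
  0110100010101010
       ^
That bit is 0.

Answer: 0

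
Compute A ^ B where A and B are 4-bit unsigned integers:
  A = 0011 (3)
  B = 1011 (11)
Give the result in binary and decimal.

Apply ^ to each column (1 where bits differ):
  0011
^ 1011
------
  1000

Answer: 1000 (8)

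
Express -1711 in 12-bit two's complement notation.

1. Binary of +1711:  011010101111
2. Invert bits:     100101010000
3. Add 1:           100101010001

Answer: 100101010001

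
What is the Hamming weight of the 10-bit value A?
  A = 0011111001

0011111001
1-bits at positions (from bit 0 = LSB): 0, 3, 4, 5, 6, 7
Count = 6

Answer: 6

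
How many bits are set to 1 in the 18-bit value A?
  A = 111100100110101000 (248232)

111100100110101000
1-bits at positions (from bit 0 = LSB): 3, 5, 7, 8, 11, 14, 15, 16, 17
Count = 9

Answer: 9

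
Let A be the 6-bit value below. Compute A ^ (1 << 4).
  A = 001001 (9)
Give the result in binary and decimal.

Mask = 1 << 4 = 010000
Bit 4 of A is 0; XOR with the mask flips it to 1.
  001001
^ 010000
--------
  011001

Answer: 011001 (25)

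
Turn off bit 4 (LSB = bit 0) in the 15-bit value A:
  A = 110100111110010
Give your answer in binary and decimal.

Mask = ~(1 << 4) = 111111111101111
Bit 4 of A is 1, so AND-ing with the mask clears it to 0.
  110100111110010
& 111111111101111
-----------------
  110100111100010

Answer: 110100111100010 (27106)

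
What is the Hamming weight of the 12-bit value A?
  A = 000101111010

000101111010
1-bits at positions (from bit 0 = LSB): 1, 3, 4, 5, 6, 8
Count = 6

Answer: 6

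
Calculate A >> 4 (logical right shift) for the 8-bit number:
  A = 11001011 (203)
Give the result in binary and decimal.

Logical shift right by 4: drop the bottom 4 bit(s), prepend 4 zero(s) on the left.
  11001011  ->  keep [1100], discard [1011], prepend 0000
= 00001100

Answer: 00001100 (12)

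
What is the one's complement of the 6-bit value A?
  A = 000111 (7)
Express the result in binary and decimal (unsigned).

Flip each bit (0->1, 1->0):
  000111
  111000

Answer: 111000 (56)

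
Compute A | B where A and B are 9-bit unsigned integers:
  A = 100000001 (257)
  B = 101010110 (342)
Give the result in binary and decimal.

Apply | to each column (1 where either bit is 1):
  100000001
| 101010110
-----------
  101010111

Answer: 101010111 (343)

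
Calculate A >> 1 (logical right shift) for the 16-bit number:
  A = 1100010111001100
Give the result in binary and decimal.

Logical shift right by 1: drop the bottom 1 bit(s), prepend 1 zero(s) on the left.
  1100010111001100  ->  keep [110001011100110], discard [0], prepend 0
= 0110001011100110

Answer: 0110001011100110 (25318)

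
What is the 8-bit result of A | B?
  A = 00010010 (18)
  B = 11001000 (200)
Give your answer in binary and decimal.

Apply | to each column (1 where either bit is 1):
  00010010
| 11001000
----------
  11011010

Answer: 11011010 (218)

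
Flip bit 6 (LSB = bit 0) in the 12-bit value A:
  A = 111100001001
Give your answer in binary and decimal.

Mask = 1 << 6 = 000001000000
Bit 6 of A is 0; XOR with the mask flips it to 1.
  111100001001
^ 000001000000
--------------
  111101001001

Answer: 111101001001 (3913)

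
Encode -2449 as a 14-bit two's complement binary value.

1. Binary of +2449:  00100110010001
2. Invert bits:     11011001101110
3. Add 1:           11011001101111

Answer: 11011001101111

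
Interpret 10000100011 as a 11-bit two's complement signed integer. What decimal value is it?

MSB is 1, so the value is negative. Find the magnitude:
1. Invert bits:  01111011100
2. Add 1:        01111011101  = 989
3. Apply sign:   -989

Answer: -989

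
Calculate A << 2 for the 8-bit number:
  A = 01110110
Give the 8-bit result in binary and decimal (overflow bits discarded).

Shift left by 2: drop the top 2 bit(s), append 2 zero(s) on the right.
  01110110  ->  discard [01], keep [110110], append 00
= 11011000

Answer: 11011000 (216)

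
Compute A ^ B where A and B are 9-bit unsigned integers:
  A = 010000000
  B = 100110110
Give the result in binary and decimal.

Apply ^ to each column (1 where bits differ):
  010000000
^ 100110110
-----------
  110110110

Answer: 110110110 (438)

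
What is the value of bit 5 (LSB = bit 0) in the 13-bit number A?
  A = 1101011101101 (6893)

Bit 5 is the 6th from the right.
  1101011101101
         ^
That bit is 1.

Answer: 1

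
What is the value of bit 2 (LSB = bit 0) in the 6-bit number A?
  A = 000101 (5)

Bit 2 is the 3rd from the right.
  000101
     ^
That bit is 1.

Answer: 1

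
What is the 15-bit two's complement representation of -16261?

1. Binary of +16261:  011111110000101
2. Invert bits:     100000001111010
3. Add 1:           100000001111011

Answer: 100000001111011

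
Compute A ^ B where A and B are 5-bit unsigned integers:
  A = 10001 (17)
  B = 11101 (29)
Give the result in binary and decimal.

Apply ^ to each column (1 where bits differ):
  10001
^ 11101
-------
  01100

Answer: 01100 (12)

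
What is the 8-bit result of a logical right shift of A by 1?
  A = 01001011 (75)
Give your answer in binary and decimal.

Logical shift right by 1: drop the bottom 1 bit(s), prepend 1 zero(s) on the left.
  01001011  ->  keep [0100101], discard [1], prepend 0
= 00100101

Answer: 00100101 (37)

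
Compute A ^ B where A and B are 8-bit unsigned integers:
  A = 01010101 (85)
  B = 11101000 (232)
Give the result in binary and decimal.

Apply ^ to each column (1 where bits differ):
  01010101
^ 11101000
----------
  10111101

Answer: 10111101 (189)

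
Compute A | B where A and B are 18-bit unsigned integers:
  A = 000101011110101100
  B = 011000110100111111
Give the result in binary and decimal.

Apply | to each column (1 where either bit is 1):
  000101011110101100
| 011000110100111111
--------------------
  011101111110111111

Answer: 011101111110111111 (122815)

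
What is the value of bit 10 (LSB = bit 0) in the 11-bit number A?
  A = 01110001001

Bit 10 is the 11th from the right.
  01110001001
  ^
That bit is 0.

Answer: 0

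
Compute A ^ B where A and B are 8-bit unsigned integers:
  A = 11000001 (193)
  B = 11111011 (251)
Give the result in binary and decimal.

Apply ^ to each column (1 where bits differ):
  11000001
^ 11111011
----------
  00111010

Answer: 00111010 (58)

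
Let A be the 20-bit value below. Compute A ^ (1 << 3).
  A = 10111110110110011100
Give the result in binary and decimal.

Mask = 1 << 3 = 00000000000000001000
Bit 3 of A is 1; XOR with the mask flips it to 0.
  10111110110110011100
^ 00000000000000001000
----------------------
  10111110110110010100

Answer: 10111110110110010100 (781716)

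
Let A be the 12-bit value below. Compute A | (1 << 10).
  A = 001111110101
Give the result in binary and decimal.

Mask = 1 << 10 = 010000000000
Bit 10 of A is 0, so OR-ing with the mask flips it to 1.
  001111110101
| 010000000000
--------------
  011111110101

Answer: 011111110101 (2037)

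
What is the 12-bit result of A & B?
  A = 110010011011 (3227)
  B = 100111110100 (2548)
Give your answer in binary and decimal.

Apply & to each column (1 only where both bits are 1):
  110010011011
& 100111110100
--------------
  100010010000

Answer: 100010010000 (2192)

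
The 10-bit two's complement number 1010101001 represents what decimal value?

MSB is 1, so the value is negative. Find the magnitude:
1. Invert bits:  0101010110
2. Add 1:        0101010111  = 343
3. Apply sign:   -343

Answer: -343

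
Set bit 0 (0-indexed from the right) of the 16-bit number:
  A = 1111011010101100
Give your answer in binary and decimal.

Mask = 1 << 0 = 0000000000000001
Bit 0 of A is 0, so OR-ing with the mask flips it to 1.
  1111011010101100
| 0000000000000001
------------------
  1111011010101101

Answer: 1111011010101101 (63149)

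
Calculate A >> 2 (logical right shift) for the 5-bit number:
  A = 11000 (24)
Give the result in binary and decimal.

Logical shift right by 2: drop the bottom 2 bit(s), prepend 2 zero(s) on the left.
  11000  ->  keep [110], discard [00], prepend 00
= 00110

Answer: 00110 (6)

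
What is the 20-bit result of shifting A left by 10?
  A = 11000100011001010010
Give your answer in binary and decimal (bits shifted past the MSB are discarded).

Shift left by 10: drop the top 10 bit(s), append 10 zero(s) on the right.
  11000100011001010010  ->  discard [1100010001], keep [1001010010], append 0000000000
= 10010100100000000000

Answer: 10010100100000000000 (608256)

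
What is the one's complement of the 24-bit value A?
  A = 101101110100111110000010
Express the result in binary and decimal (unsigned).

Flip each bit (0->1, 1->0):
  101101110100111110000010
  010010001011000001111101

Answer: 010010001011000001111101 (4763773)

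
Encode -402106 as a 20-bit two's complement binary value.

1. Binary of +402106:  01100010001010111010
2. Invert bits:     10011101110101000101
3. Add 1:           10011101110101000110

Answer: 10011101110101000110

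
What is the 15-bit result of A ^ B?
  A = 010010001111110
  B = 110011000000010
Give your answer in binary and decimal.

Apply ^ to each column (1 where bits differ):
  010010001111110
^ 110011000000010
-----------------
  100001001111100

Answer: 100001001111100 (17020)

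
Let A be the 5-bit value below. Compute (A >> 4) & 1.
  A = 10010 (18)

Bit 4 is the 5th from the right.
  10010
  ^
That bit is 1.

Answer: 1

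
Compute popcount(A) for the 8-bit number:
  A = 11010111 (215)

11010111
1-bits at positions (from bit 0 = LSB): 0, 1, 2, 4, 6, 7
Count = 6

Answer: 6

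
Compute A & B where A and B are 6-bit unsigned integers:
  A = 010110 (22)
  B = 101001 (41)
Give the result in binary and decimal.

Apply & to each column (1 only where both bits are 1):
  010110
& 101001
--------
  000000

Answer: 000000 (0)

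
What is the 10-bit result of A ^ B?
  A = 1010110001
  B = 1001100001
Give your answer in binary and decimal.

Apply ^ to each column (1 where bits differ):
  1010110001
^ 1001100001
------------
  0011010000

Answer: 0011010000 (208)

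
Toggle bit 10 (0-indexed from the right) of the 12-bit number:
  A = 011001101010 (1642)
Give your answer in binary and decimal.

Mask = 1 << 10 = 010000000000
Bit 10 of A is 1; XOR with the mask flips it to 0.
  011001101010
^ 010000000000
--------------
  001001101010

Answer: 001001101010 (618)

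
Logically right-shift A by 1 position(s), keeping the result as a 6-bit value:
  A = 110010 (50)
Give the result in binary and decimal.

Logical shift right by 1: drop the bottom 1 bit(s), prepend 1 zero(s) on the left.
  110010  ->  keep [11001], discard [0], prepend 0
= 011001

Answer: 011001 (25)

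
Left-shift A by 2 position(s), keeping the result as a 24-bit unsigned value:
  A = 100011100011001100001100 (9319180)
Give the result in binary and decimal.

Shift left by 2: drop the top 2 bit(s), append 2 zero(s) on the right.
  100011100011001100001100  ->  discard [10], keep [0011100011001100001100], append 00
= 001110001100110000110000

Answer: 001110001100110000110000 (3722288)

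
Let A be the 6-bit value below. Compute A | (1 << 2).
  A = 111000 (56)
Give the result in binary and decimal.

Mask = 1 << 2 = 000100
Bit 2 of A is 0, so OR-ing with the mask flips it to 1.
  111000
| 000100
--------
  111100

Answer: 111100 (60)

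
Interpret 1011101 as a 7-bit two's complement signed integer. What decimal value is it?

MSB is 1, so the value is negative. Find the magnitude:
1. Invert bits:  0100010
2. Add 1:        0100011  = 35
3. Apply sign:   -35

Answer: -35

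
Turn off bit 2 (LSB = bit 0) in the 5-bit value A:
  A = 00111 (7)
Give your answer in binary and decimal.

Mask = ~(1 << 2) = 11011
Bit 2 of A is 1, so AND-ing with the mask clears it to 0.
  00111
& 11011
-------
  00011

Answer: 00011 (3)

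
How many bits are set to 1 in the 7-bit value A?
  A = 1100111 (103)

1100111
1-bits at positions (from bit 0 = LSB): 0, 1, 2, 5, 6
Count = 5

Answer: 5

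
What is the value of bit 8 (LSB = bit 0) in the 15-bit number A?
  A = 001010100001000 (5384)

Bit 8 is the 9th from the right.
  001010100001000
        ^
That bit is 1.

Answer: 1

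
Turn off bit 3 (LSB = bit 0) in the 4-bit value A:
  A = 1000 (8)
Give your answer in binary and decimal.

Mask = ~(1 << 3) = 0111
Bit 3 of A is 1, so AND-ing with the mask clears it to 0.
  1000
& 0111
------
  0000

Answer: 0000 (0)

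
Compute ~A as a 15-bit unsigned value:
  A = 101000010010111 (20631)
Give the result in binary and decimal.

Flip each bit (0->1, 1->0):
  101000010010111
  010111101101000

Answer: 010111101101000 (12136)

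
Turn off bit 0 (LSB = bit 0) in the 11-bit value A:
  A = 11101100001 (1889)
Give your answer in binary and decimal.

Mask = ~(1 << 0) = 11111111110
Bit 0 of A is 1, so AND-ing with the mask clears it to 0.
  11101100001
& 11111111110
-------------
  11101100000

Answer: 11101100000 (1888)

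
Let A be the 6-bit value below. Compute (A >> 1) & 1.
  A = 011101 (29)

Bit 1 is the 2nd from the right.
  011101
      ^
That bit is 0.

Answer: 0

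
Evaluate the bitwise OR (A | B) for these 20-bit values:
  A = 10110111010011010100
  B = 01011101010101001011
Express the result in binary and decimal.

Apply | to each column (1 where either bit is 1):
  10110111010011010100
| 01011101010101001011
----------------------
  11111111010111011111

Answer: 11111111010111011111 (1045983)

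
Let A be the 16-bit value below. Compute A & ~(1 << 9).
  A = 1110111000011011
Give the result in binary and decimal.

Mask = ~(1 << 9) = 1111110111111111
Bit 9 of A is 1, so AND-ing with the mask clears it to 0.
  1110111000011011
& 1111110111111111
------------------
  1110110000011011

Answer: 1110110000011011 (60443)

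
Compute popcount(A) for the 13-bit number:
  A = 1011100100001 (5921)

1011100100001
1-bits at positions (from bit 0 = LSB): 0, 5, 8, 9, 10, 12
Count = 6

Answer: 6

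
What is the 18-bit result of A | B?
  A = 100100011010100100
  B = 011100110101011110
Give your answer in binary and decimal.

Apply | to each column (1 where either bit is 1):
  100100011010100100
| 011100110101011110
--------------------
  111100111111111110

Answer: 111100111111111110 (249854)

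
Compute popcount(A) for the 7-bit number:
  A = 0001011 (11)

0001011
1-bits at positions (from bit 0 = LSB): 0, 1, 3
Count = 3

Answer: 3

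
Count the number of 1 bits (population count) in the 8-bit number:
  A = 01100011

01100011
1-bits at positions (from bit 0 = LSB): 0, 1, 5, 6
Count = 4

Answer: 4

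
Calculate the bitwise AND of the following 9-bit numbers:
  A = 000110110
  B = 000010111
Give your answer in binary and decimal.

Apply & to each column (1 only where both bits are 1):
  000110110
& 000010111
-----------
  000010110

Answer: 000010110 (22)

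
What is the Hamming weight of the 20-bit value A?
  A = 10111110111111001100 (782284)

10111110111111001100
1-bits at positions (from bit 0 = LSB): 2, 3, 6, 7, 8, 9, 10, 11, 13, 14, 15, 16, 17, 19
Count = 14

Answer: 14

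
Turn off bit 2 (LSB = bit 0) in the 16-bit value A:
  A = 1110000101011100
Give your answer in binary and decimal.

Mask = ~(1 << 2) = 1111111111111011
Bit 2 of A is 1, so AND-ing with the mask clears it to 0.
  1110000101011100
& 1111111111111011
------------------
  1110000101011000

Answer: 1110000101011000 (57688)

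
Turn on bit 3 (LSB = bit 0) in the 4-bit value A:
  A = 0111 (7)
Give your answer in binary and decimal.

Mask = 1 << 3 = 1000
Bit 3 of A is 0, so OR-ing with the mask flips it to 1.
  0111
| 1000
------
  1111

Answer: 1111 (15)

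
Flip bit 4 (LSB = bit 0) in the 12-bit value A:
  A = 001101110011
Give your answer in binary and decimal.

Mask = 1 << 4 = 000000010000
Bit 4 of A is 1; XOR with the mask flips it to 0.
  001101110011
^ 000000010000
--------------
  001101100011

Answer: 001101100011 (867)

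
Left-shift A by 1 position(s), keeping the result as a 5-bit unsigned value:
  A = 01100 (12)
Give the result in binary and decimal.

Shift left by 1: drop the top 1 bit(s), append 1 zero(s) on the right.
  01100  ->  discard [0], keep [1100], append 0
= 11000

Answer: 11000 (24)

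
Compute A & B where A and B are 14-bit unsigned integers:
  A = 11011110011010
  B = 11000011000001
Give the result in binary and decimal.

Apply & to each column (1 only where both bits are 1):
  11011110011010
& 11000011000001
----------------
  11000010000000

Answer: 11000010000000 (12416)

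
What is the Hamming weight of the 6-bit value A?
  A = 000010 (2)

000010
1-bits at positions (from bit 0 = LSB): 1
Count = 1

Answer: 1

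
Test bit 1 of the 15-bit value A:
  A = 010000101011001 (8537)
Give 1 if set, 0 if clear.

Bit 1 is the 2nd from the right.
  010000101011001
               ^
That bit is 0.

Answer: 0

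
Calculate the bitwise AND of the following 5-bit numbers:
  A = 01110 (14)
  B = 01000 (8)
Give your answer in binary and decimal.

Apply & to each column (1 only where both bits are 1):
  01110
& 01000
-------
  01000

Answer: 01000 (8)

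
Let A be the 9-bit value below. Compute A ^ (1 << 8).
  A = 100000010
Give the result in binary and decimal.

Mask = 1 << 8 = 100000000
Bit 8 of A is 1; XOR with the mask flips it to 0.
  100000010
^ 100000000
-----------
  000000010

Answer: 000000010 (2)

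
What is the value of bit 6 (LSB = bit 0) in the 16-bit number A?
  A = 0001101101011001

Bit 6 is the 7th from the right.
  0001101101011001
           ^
That bit is 1.

Answer: 1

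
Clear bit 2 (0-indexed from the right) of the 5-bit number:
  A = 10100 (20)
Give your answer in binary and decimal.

Mask = ~(1 << 2) = 11011
Bit 2 of A is 1, so AND-ing with the mask clears it to 0.
  10100
& 11011
-------
  10000

Answer: 10000 (16)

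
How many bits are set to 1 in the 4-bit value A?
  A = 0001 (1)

0001
1-bits at positions (from bit 0 = LSB): 0
Count = 1

Answer: 1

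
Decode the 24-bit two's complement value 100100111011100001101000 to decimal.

MSB is 1, so the value is negative. Find the magnitude:
1. Invert bits:  011011000100011110010111
2. Add 1:        011011000100011110011000  = 7096216
3. Apply sign:   -7096216

Answer: -7096216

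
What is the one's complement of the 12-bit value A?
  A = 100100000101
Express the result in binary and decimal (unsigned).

Flip each bit (0->1, 1->0):
  100100000101
  011011111010

Answer: 011011111010 (1786)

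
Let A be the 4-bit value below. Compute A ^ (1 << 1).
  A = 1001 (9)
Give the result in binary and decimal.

Mask = 1 << 1 = 0010
Bit 1 of A is 0; XOR with the mask flips it to 1.
  1001
^ 0010
------
  1011

Answer: 1011 (11)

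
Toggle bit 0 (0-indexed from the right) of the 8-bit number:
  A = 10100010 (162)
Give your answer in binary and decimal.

Mask = 1 << 0 = 00000001
Bit 0 of A is 0; XOR with the mask flips it to 1.
  10100010
^ 00000001
----------
  10100011

Answer: 10100011 (163)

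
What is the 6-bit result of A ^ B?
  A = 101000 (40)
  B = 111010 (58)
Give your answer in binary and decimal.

Apply ^ to each column (1 where bits differ):
  101000
^ 111010
--------
  010010

Answer: 010010 (18)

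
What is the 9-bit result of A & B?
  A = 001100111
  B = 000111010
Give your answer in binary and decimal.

Apply & to each column (1 only where both bits are 1):
  001100111
& 000111010
-----------
  000100010

Answer: 000100010 (34)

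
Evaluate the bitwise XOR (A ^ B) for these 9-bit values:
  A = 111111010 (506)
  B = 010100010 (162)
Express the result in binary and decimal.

Apply ^ to each column (1 where bits differ):
  111111010
^ 010100010
-----------
  101011000

Answer: 101011000 (344)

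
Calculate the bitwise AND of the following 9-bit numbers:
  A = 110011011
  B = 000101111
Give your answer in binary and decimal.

Apply & to each column (1 only where both bits are 1):
  110011011
& 000101111
-----------
  000001011

Answer: 000001011 (11)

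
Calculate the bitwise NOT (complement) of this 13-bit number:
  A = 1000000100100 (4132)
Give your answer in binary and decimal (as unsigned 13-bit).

Flip each bit (0->1, 1->0):
  1000000100100
  0111111011011

Answer: 0111111011011 (4059)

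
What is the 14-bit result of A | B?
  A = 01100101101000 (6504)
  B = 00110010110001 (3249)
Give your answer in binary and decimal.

Apply | to each column (1 where either bit is 1):
  01100101101000
| 00110010110001
----------------
  01110111111001

Answer: 01110111111001 (7673)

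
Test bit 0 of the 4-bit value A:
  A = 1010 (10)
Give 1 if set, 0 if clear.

Bit 0 is the 1st from the right.
  1010
     ^
That bit is 0.

Answer: 0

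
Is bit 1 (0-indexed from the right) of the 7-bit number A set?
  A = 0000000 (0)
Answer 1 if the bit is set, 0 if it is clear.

Bit 1 is the 2nd from the right.
  0000000
       ^
That bit is 0.

Answer: 0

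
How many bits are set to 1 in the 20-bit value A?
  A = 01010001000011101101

01010001000011101101
1-bits at positions (from bit 0 = LSB): 0, 2, 3, 5, 6, 7, 12, 16, 18
Count = 9

Answer: 9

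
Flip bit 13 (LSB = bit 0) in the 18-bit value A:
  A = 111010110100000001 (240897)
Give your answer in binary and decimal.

Mask = 1 << 13 = 000010000000000000
Bit 13 of A is 1; XOR with the mask flips it to 0.
  111010110100000001
^ 000010000000000000
--------------------
  111000110100000001

Answer: 111000110100000001 (232705)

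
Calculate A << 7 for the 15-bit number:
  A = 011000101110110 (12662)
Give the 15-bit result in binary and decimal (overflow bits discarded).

Shift left by 7: drop the top 7 bit(s), append 7 zero(s) on the right.
  011000101110110  ->  discard [0110001], keep [01110110], append 0000000
= 011101100000000

Answer: 011101100000000 (15104)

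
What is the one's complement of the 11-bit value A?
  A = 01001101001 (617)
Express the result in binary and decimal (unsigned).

Flip each bit (0->1, 1->0):
  01001101001
  10110010110

Answer: 10110010110 (1430)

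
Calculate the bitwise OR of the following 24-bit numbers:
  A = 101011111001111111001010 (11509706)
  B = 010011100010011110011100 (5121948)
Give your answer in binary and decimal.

Apply | to each column (1 where either bit is 1):
  101011111001111111001010
| 010011100010011110011100
--------------------------
  111011111011111111011110

Answer: 111011111011111111011110 (15712222)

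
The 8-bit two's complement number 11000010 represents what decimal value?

MSB is 1, so the value is negative. Find the magnitude:
1. Invert bits:  00111101
2. Add 1:        00111110  = 62
3. Apply sign:   -62

Answer: -62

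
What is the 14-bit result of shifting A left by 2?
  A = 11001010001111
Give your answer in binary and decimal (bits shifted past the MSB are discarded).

Shift left by 2: drop the top 2 bit(s), append 2 zero(s) on the right.
  11001010001111  ->  discard [11], keep [001010001111], append 00
= 00101000111100

Answer: 00101000111100 (2620)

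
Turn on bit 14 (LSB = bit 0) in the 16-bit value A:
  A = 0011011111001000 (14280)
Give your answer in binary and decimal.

Mask = 1 << 14 = 0100000000000000
Bit 14 of A is 0, so OR-ing with the mask flips it to 1.
  0011011111001000
| 0100000000000000
------------------
  0111011111001000

Answer: 0111011111001000 (30664)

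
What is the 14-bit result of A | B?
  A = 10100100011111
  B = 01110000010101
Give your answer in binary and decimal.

Apply | to each column (1 where either bit is 1):
  10100100011111
| 01110000010101
----------------
  11110100011111

Answer: 11110100011111 (15647)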